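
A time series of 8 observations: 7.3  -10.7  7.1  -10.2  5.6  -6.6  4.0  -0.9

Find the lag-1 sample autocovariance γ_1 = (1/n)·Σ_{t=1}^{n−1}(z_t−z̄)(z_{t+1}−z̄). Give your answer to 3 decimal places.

Mean z̄ = (7.3 − 10.7 + 7.1 − 10.2 + 5.6 − 6.6 + 4.0 − 0.9)/8 = -0.5500
Σ_{t=1}^{7}(z_t−z̄)(z_{t+1}−z̄) = -356.8225
γ_1 = -356.8225 / 8 = -44.603

-44.603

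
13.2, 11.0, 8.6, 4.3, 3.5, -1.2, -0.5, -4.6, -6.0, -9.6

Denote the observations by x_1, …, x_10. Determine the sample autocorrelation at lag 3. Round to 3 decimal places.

0.110

Mean x̄ = (13.2 + 11.0 + 8.6 + 4.3 + 3.5 − 1.2 − 0.5 − 4.6 − 6.0 − 9.6)/10 = 1.8700
Σ(x_t−x̄)(x_{t+3}−x̄) = (27.5319) + (14.8819) + (-20.6611) + (-5.7591) + (-10.5461) + (24.1609) + (27.1839) = 56.7923
Denominator Σ(x_t−x̄)² = 515.9810
r_3 = 56.7923 / 515.9810 = 0.110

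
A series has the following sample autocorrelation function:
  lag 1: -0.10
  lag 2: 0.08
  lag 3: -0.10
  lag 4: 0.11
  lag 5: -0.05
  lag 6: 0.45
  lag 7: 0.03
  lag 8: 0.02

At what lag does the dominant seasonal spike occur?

The largest autocorrelation is r_6 = 0.45; the remaining lags stay at or below 0.11.
The dominant spike at lag 6 indicates a seasonal period of 6.

6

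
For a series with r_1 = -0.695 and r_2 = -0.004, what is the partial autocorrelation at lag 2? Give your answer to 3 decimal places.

φ_{22} = (r_2 − r_1²) / (1 − r_1²)
r_1² = (-0.695)² = 0.483025
Numerator = -0.004 − 0.4830 = -0.4870; denominator = 1 − 0.4830 = 0.5170
φ_{22} = -0.4870 / 0.5170 = -0.942

-0.942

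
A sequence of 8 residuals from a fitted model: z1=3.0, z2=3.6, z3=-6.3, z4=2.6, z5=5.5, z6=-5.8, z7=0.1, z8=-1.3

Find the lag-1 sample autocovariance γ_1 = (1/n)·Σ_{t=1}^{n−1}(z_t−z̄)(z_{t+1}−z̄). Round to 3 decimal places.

Mean z̄ = (3.0 + 3.6 − 6.3 + 2.6 + 5.5 − 5.8 + 0.1 − 1.3)/8 = 0.1750
Deviations: 2.8250, 3.4250, -6.4750, 2.4250, 5.3250, -5.9750, -0.0750, -1.4750
Σ_{t=1}^{7}(z_t−z̄)(z_{t+1}−z̄) = -46.5481
γ_1 = -46.5481 / 8 = -5.819

-5.819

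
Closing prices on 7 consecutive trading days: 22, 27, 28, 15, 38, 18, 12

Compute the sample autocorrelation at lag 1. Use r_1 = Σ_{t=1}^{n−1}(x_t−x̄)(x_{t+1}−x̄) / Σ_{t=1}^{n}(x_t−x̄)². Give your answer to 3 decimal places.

-0.341

Mean x̄ = (22 + 27 + 28 + 15 + 38 + 18 + 12)/7 = 22.8571
Σ(x_t−x̄)(x_{t+1}−x̄) = (-3.5510) + (21.3061) + (-40.4082) + (-118.9796) + (-73.5510) + (52.7347) = -162.4490
Denominator Σ(x_t−x̄)² = 476.8571
r_1 = -162.4490 / 476.8571 = -0.341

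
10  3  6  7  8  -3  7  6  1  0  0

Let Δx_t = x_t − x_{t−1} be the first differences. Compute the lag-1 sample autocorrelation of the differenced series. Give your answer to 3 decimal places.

First differences Δx: -7, 3, 1, 1, -11, 10, -1, -5, -1, 0
Mean of differences = -1.0000
Numerator Σ(Δx_t−Δx̄)(Δx_{t+1}−Δx̄) = -142.0000
Denominator Σ(Δx_t−Δx̄)² = 298.0000
r_1(Δx) = -142.0000 / 298.0000 = -0.477

-0.477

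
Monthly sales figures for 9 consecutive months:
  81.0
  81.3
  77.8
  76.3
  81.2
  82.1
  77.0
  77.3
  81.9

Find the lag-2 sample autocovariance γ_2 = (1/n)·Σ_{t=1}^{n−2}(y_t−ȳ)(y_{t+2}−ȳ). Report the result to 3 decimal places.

Mean ȳ = (81.0 + 81.3 + 77.8 + 76.3 + 81.2 + 82.1 + 77.0 + 77.3 + 81.9)/9 = 79.5444
Σ_{t=1}^{7}(y_t−ȳ)(y_{t+2}−ȳ) = -35.3562
γ_2 = -35.3562 / 9 = -3.928

-3.928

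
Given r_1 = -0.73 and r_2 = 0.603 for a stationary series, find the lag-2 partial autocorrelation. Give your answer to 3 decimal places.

0.150

φ_{22} = (r_2 − r_1²) / (1 − r_1²)
r_1² = (-0.73)² = 0.5329
Numerator = 0.603 − 0.5329 = 0.0701; denominator = 1 − 0.5329 = 0.4671
φ_{22} = 0.0701 / 0.4671 = 0.150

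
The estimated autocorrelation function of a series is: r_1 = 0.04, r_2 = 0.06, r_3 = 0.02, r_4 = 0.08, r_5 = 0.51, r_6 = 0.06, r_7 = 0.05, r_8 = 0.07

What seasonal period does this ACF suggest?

The largest autocorrelation is r_5 = 0.51; the remaining lags stay at or below 0.08.
The dominant spike at lag 5 indicates a seasonal period of 5.

5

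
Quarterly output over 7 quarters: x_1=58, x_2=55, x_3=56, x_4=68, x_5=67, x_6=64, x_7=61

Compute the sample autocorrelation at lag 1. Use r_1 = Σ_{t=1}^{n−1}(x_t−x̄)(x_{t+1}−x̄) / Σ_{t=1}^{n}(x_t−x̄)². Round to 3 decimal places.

0.437

Mean x̄ = (58 + 55 + 56 + 68 + 67 + 64 + 61)/7 = 61.2857
Deviations from mean: -3.2857, -6.2857, -5.2857, 6.7143, 5.7143, 2.7143, -0.2857
Σ(x_t−x̄)(x_{t+1}−x̄) = (20.6531) + (33.2245) + (-35.4898) + (38.3673) + (15.5102) + (-0.7755) = 71.4898
Denominator Σ(x_t−x̄)² = 163.4286
r_1 = 71.4898 / 163.4286 = 0.437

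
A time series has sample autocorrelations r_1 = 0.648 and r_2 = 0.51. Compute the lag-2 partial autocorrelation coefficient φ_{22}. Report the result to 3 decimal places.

0.155

φ_{22} = (r_2 − r_1²) / (1 − r_1²)
r_1² = (0.648)² = 0.419904
Numerator = 0.51 − 0.4199 = 0.0901; denominator = 1 − 0.4199 = 0.5801
φ_{22} = 0.0901 / 0.5801 = 0.155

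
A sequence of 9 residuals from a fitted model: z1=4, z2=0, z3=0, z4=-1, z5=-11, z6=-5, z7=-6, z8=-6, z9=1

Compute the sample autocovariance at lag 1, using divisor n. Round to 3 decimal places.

Mean z̄ = (4 + 0 + 0 − 1 − 11 − 5 − 6 − 6 + 1)/9 = -2.6667
Σ_{t=1}^{8}(z_t−z̄)(z_{t+1}−z̄) = 41.5556
γ_1 = 41.5556 / 9 = 4.617

4.617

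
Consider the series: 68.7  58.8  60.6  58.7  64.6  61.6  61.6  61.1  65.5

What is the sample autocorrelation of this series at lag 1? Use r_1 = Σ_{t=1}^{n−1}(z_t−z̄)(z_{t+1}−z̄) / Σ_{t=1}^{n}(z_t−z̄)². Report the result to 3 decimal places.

-0.256

Mean z̄ = (68.7 + 58.8 + 60.6 + 58.7 + 64.6 + 61.6 + 61.6 + 61.1 + 65.5)/9 = 62.3556
Numerator Σ_{t=1}^{8}(z_t−z̄)(z_{t+1}−z̄) = -22.2275
Denominator Σ(z_t−z̄)² = 86.9822
r_1 = -22.2275 / 86.9822 = -0.256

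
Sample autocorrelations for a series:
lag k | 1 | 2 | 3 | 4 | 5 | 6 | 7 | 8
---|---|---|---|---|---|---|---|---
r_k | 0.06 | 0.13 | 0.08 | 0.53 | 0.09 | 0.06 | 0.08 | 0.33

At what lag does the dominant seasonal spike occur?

The largest autocorrelation is r_4 = 0.53, with a weaker echo at lag 8 (0.33); the remaining lags stay at or below 0.13.
The dominant spike at lag 4 indicates a seasonal period of 4.

4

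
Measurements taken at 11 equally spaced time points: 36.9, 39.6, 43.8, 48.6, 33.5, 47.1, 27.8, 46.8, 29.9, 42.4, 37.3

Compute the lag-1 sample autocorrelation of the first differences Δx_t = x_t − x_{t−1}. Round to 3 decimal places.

-0.885

First differences Δx: 2.7, 4.2, 4.8, -15.1, 13.6, -19.3, 19.0, -16.9, 12.5, -5.1
Mean of differences = 0.0400
Numerator Σ(Δx_t−Δx̄)(Δx_{t+1}−Δx̄) = -1471.7336
Denominator Σ(Δx_t−Δx̄)² = 1662.2840
r_1(Δx) = -1471.7336 / 1662.2840 = -0.885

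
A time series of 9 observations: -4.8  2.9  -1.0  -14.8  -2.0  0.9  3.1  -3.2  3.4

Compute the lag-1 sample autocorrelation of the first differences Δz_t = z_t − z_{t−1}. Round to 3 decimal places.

-0.309

First differences Δz: 7.7, -3.9, -13.8, 12.8, 2.9, 2.2, -6.3, 6.6
Mean of differences = 1.0250
Numerator Σ(Δz_t−Δz̄)(Δz_{t+1}−Δz̄) = -159.5881
Denominator Σ(Δz_t−Δz̄)² = 516.8750
r_1(Δz) = -159.5881 / 516.8750 = -0.309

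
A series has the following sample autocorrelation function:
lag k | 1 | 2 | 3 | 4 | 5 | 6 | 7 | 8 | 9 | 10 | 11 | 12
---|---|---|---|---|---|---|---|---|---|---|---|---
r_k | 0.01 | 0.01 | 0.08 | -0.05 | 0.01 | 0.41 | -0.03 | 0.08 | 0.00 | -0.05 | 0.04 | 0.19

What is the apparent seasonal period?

The largest autocorrelation is r_6 = 0.41, with a weaker echo at lag 12 (0.19); the remaining lags stay at or below 0.08.
The dominant spike at lag 6 indicates a seasonal period of 6.

6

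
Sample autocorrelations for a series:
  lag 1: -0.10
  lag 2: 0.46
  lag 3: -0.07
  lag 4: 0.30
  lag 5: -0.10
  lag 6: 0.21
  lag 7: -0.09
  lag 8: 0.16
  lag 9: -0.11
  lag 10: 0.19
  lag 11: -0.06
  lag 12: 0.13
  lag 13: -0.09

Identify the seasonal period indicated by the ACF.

2

The largest autocorrelation is r_2 = 0.46, with weaker echoes at lags 4 (0.30), 6 (0.21), 8 (0.16) and 10 (0.19); the remaining lags stay at or below 0.13.
The dominant spike at lag 2 indicates a seasonal period of 2.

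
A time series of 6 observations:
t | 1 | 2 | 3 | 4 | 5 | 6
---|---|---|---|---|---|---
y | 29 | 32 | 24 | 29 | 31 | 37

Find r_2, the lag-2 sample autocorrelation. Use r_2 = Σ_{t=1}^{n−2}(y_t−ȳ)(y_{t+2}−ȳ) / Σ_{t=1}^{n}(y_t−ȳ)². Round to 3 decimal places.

Mean ȳ = (29 + 32 + 24 + 29 + 31 + 37)/6 = 30.3333
Deviations from mean: -1.3333, 1.6667, -6.3333, -1.3333, 0.6667, 6.6667
Σ(y_t−ȳ)(y_{t+2}−ȳ) = (8.4444) + (-2.2222) + (-4.2222) + (-8.8889) = -6.8889
Denominator Σ(y_t−ȳ)² = 91.3333
r_2 = -6.8889 / 91.3333 = -0.075

-0.075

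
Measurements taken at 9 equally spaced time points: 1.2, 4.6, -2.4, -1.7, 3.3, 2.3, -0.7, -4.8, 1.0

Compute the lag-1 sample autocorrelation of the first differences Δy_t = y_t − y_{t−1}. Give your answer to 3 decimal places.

-0.266

First differences Δy: 3.4, -7.0, 0.7, 5.0, -1.0, -3.0, -4.1, 5.8
Mean of differences = -0.0250
Numerator Σ(Δy_t−Δȳ)(Δy_{t+1}−Δȳ) = -38.9156
Denominator Σ(Δy_t−Δȳ)² = 146.4950
r_1(Δy) = -38.9156 / 146.4950 = -0.266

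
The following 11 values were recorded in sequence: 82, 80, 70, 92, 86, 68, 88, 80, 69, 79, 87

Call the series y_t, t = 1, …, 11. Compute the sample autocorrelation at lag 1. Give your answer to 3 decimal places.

-0.319

Mean ȳ = (82 + 80 + 70 + 92 + 86 + 68 + 88 + 80 + 69 + 79 + 87)/11 = 80.0909
Numerator Σ_{t=1}^{10}(y_t−ȳ)(y_{t+1}−ȳ) = -211.2810
Denominator Σ(y_t−ȳ)² = 662.9091
r_1 = -211.2810 / 662.9091 = -0.319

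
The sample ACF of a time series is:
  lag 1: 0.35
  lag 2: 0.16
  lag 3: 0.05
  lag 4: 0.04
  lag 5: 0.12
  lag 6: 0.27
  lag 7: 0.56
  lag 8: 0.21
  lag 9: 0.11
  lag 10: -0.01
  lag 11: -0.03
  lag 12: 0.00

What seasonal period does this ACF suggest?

The largest autocorrelation is r_7 = 0.56; the remaining lags stay at or below 0.35. The elevated value at lag 1 (0.35), dropping to 0.16 at lag 2, reflects decaying short-term dependence rather than seasonality.
The dominant spike at lag 7 indicates a seasonal period of 7.

7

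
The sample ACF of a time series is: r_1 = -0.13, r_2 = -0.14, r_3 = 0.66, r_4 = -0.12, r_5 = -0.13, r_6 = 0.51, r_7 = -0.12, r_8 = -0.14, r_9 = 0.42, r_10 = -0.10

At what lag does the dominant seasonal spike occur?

3

The largest autocorrelation is r_3 = 0.66, with weaker echoes at lags 6 (0.51) and 9 (0.42); the remaining lags stay at or below -0.10.
The dominant spike at lag 3 indicates a seasonal period of 3.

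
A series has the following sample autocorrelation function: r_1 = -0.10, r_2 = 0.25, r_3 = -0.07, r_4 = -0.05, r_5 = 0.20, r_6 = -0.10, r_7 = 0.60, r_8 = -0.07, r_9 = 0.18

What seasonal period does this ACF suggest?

7

The largest autocorrelation is r_7 = 0.60; the remaining lags stay at or below 0.25.
The dominant spike at lag 7 indicates a seasonal period of 7.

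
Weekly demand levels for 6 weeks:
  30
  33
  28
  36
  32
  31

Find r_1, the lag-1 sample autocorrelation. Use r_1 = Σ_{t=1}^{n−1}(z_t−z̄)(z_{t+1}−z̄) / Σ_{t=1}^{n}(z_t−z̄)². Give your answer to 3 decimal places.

-0.583

Mean z̄ = (30 + 33 + 28 + 36 + 32 + 31)/6 = 31.6667
Σ(z_t−z̄)(z_{t+1}−z̄) = (-2.2222) + (-4.8889) + (-15.8889) + (1.4444) + (-0.2222) = -21.7778
Denominator Σ(z_t−z̄)² = 37.3333
r_1 = -21.7778 / 37.3333 = -0.583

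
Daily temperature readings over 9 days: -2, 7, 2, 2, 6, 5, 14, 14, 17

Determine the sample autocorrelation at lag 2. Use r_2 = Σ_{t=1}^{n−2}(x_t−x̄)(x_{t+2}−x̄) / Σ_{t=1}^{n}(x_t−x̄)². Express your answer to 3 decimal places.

Mean x̄ = (-2 + 7 + 2 + 2 + 6 + 5 + 14 + 14 + 17)/9 = 7.2222
Σ(x_t−x̄)(x_{t+2}−x̄) = (48.1605) + (1.1605) + (6.3827) + (11.6049) + (-8.2840) + (-15.0617) + (66.2716) = 110.2346
Denominator Σ(x_t−x̄)² = 333.5556
r_2 = 110.2346 / 333.5556 = 0.330

0.330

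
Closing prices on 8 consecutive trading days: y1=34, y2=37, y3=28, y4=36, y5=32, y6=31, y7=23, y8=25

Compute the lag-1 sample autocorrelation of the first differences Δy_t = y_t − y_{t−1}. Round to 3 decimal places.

First differences Δy: 3, -9, 8, -4, -1, -8, 2
Mean of differences = -1.2857
Numerator Σ(Δy_t−Δȳ)(Δy_{t+1}−Δȳ) = -154.6531
Denominator Σ(Δy_t−Δȳ)² = 227.4286
r_1(Δy) = -154.6531 / 227.4286 = -0.680

-0.680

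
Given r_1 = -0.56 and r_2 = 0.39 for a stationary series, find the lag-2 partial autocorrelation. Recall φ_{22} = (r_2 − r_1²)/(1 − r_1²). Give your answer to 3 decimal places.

0.111

φ_{22} = (r_2 − r_1²) / (1 − r_1²)
r_1² = (-0.56)² = 0.3136
Numerator = 0.39 − 0.3136 = 0.0764; denominator = 1 − 0.3136 = 0.6864
φ_{22} = 0.0764 / 0.6864 = 0.111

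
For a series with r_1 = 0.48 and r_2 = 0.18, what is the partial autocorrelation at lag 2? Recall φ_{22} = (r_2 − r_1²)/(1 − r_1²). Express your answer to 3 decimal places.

φ_{22} = (r_2 − r_1²) / (1 − r_1²)
r_1² = (0.48)² = 0.2304
Numerator = 0.18 − 0.2304 = -0.0504; denominator = 1 − 0.2304 = 0.7696
φ_{22} = -0.0504 / 0.7696 = -0.065

-0.065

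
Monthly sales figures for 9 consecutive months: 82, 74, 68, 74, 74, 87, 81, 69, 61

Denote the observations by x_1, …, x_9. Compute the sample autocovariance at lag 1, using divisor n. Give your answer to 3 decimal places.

12.978

Mean x̄ = (82 + 74 + 68 + 74 + 74 + 87 + 81 + 69 + 61)/9 = 74.4444
Σ_{t=1}^{8}(x_t−x̄)(x_{t+1}−x̄) = 116.8025
γ_1 = 116.8025 / 9 = 12.978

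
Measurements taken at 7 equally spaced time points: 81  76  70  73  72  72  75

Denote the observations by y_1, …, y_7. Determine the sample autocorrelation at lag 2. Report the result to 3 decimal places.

Mean ȳ = (81 + 76 + 70 + 73 + 72 + 72 + 75)/7 = 74.1429
Deviations from mean: 6.8571, 1.8571, -4.1429, -1.1429, -2.1429, -2.1429, 0.8571
Σ(y_t−ȳ)(y_{t+2}−ȳ) = (-28.4082) + (-2.1224) + (8.8776) + (2.4490) + (-1.8367) = -21.0408
Denominator Σ(y_t−ȳ)² = 78.8571
r_2 = -21.0408 / 78.8571 = -0.267

-0.267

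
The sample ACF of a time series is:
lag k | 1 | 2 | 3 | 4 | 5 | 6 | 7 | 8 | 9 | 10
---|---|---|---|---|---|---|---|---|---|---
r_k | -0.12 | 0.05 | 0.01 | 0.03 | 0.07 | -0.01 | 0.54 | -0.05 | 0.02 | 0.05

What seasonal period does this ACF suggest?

7

The largest autocorrelation is r_7 = 0.54; the remaining lags stay at or below 0.07.
The dominant spike at lag 7 indicates a seasonal period of 7.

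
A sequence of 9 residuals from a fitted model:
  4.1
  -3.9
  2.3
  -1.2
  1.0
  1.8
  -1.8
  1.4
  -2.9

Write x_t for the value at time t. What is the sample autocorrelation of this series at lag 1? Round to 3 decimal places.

-0.653

Mean x̄ = (4.1 − 3.9 + 2.3 − 1.2 + 1.0 + 1.8 − 1.8 + 1.4 − 2.9)/9 = 0.0889
Numerator Σ_{t=1}^{8}(x_t−x̄)(x_{t+1}−x̄) = -36.9123
Denominator Σ(x_t−x̄)² = 56.5289
r_1 = -36.9123 / 56.5289 = -0.653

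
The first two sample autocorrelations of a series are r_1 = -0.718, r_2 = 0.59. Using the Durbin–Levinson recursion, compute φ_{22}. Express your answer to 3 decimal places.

0.154

φ_{22} = (r_2 − r_1²) / (1 − r_1²)
r_1² = (-0.718)² = 0.515524
Numerator = 0.59 − 0.5155 = 0.0745; denominator = 1 − 0.5155 = 0.4845
φ_{22} = 0.0745 / 0.4845 = 0.154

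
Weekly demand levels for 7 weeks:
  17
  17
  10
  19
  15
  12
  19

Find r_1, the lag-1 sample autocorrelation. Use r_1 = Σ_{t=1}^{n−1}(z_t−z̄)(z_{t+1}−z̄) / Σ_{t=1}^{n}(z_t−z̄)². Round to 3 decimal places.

Mean z̄ = (17 + 17 + 10 + 19 + 15 + 12 + 19)/7 = 15.5714
Deviations from mean: 1.4286, 1.4286, -5.5714, 3.4286, -0.5714, -3.5714, 3.4286
Σ(z_t−z̄)(z_{t+1}−z̄) = (2.0408) + (-7.9592) + (-19.1020) + (-1.9592) + (2.0408) + (-12.2449) = -37.1837
Denominator Σ(z_t−z̄)² = 71.7143
r_1 = -37.1837 / 71.7143 = -0.518

-0.518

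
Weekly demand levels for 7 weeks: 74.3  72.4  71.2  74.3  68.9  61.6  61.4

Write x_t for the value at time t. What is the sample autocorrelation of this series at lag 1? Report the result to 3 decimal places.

0.503

Mean x̄ = (74.3 + 72.4 + 71.2 + 74.3 + 68.9 + 61.6 + 61.4)/7 = 69.1571
Deviations from mean: 5.1429, 3.2429, 2.0429, 5.1429, -0.2571, -7.5571, -7.7571
Numerator Σ_{t=1}^{6}(x_t−x̄)(x_{t+1}−x̄) = 93.0510
Denominator Σ(x_t−x̄)² = 184.9371
r_1 = 93.0510 / 184.9371 = 0.503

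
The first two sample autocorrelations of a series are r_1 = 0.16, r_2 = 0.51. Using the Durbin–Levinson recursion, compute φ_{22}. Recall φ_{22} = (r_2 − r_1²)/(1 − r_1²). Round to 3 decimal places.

φ_{22} = (r_2 − r_1²) / (1 − r_1²)
r_1² = (0.16)² = 0.0256
Numerator = 0.51 − 0.0256 = 0.4844; denominator = 1 − 0.0256 = 0.9744
φ_{22} = 0.4844 / 0.9744 = 0.497

0.497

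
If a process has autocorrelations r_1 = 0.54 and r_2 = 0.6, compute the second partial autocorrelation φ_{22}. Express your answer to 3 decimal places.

φ_{22} = (r_2 − r_1²) / (1 − r_1²)
r_1² = (0.54)² = 0.2916
Numerator = 0.6 − 0.2916 = 0.3084; denominator = 1 − 0.2916 = 0.7084
φ_{22} = 0.3084 / 0.7084 = 0.435

0.435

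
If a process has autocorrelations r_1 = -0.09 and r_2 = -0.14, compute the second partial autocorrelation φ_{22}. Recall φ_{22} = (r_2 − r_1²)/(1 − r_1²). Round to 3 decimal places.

φ_{22} = (r_2 − r_1²) / (1 − r_1²)
r_1² = (-0.09)² = 0.0081
Numerator = -0.14 − 0.0081 = -0.1481; denominator = 1 − 0.0081 = 0.9919
φ_{22} = -0.1481 / 0.9919 = -0.149

-0.149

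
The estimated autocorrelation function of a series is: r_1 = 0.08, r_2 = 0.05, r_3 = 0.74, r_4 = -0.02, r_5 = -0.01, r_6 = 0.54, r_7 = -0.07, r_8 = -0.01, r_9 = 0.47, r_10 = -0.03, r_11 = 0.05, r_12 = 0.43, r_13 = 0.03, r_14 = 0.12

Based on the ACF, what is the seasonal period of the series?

3

The largest autocorrelation is r_3 = 0.74, with weaker echoes at lags 6 (0.54), 9 (0.47) and 12 (0.43); the remaining lags stay at or below 0.12.
The dominant spike at lag 3 indicates a seasonal period of 3.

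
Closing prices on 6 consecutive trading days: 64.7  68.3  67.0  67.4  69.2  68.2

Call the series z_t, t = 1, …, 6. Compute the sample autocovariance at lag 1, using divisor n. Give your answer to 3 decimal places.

-0.251

Mean z̄ = (64.7 + 68.3 + 67.0 + 67.4 + 69.2 + 68.2)/6 = 67.4667
Σ_{t=1}^{5}(z_t−z̄)(z_{t+1}−z̄) = -1.5078
γ_1 = -1.5078 / 6 = -0.251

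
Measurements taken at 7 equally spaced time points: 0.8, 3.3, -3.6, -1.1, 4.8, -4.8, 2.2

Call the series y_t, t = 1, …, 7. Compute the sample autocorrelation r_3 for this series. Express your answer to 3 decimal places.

0.392

Mean ȳ = (0.8 + 3.3 − 3.6 − 1.1 + 4.8 − 4.8 + 2.2)/7 = 0.2286
Deviations from mean: 0.5714, 3.0714, -3.8286, -1.3286, 4.5714, -5.0286, 1.9714
Σ(y_t−ȳ)(y_{t+3}−ȳ) = (-0.7592) + (14.0408) + (19.2522) + (-2.6192) = 29.9147
Denominator Σ(y_t−ȳ)² = 76.2543
r_3 = 29.9147 / 76.2543 = 0.392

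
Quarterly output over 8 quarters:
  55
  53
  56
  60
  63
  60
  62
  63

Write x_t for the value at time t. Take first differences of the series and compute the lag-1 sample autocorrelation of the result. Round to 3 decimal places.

-0.154

First differences Δx: -2, 3, 4, 3, -3, 2, 1
Mean of differences = 1.1429
Numerator Σ(Δx_t−Δx̄)(Δx_{t+1}−Δx̄) = -6.5918
Denominator Σ(Δx_t−Δx̄)² = 42.8571
r_1(Δx) = -6.5918 / 42.8571 = -0.154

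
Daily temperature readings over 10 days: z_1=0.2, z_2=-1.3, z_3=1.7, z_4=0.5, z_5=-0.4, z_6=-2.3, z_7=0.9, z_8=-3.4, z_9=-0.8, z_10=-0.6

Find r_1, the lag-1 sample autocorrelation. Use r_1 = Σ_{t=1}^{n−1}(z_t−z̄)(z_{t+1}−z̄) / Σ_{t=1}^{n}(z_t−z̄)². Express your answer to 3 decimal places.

-0.287

Mean z̄ = (0.2 − 1.3 + 1.7 + 0.5 − 0.4 − 2.3 + 0.9 − 3.4 − 0.8 − 0.6)/10 = -0.5500
Numerator Σ_{t=1}^{9}(z_t−z̄)(z_{t+1}−z̄) = -5.9375
Denominator Σ(z_t−z̄)² = 20.6650
r_1 = -5.9375 / 20.6650 = -0.287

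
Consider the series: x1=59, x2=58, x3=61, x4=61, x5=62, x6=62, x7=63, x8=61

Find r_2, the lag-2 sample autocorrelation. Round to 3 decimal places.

0.118

Mean x̄ = (59 + 58 + 61 + 61 + 62 + 62 + 63 + 61)/8 = 60.8750
Σ(x_t−x̄)(x_{t+2}−x̄) = (-0.2344) + (-0.3594) + (0.1406) + (0.1406) + (2.3906) + (0.1406) = 2.2188
Denominator Σ(x_t−x̄)² = 18.8750
r_2 = 2.2188 / 18.8750 = 0.118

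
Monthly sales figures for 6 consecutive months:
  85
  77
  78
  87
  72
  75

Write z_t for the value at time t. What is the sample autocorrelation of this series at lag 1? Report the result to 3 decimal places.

Mean z̄ = (85 + 77 + 78 + 87 + 72 + 75)/6 = 79.0000
Σ(z_t−z̄)(z_{t+1}−z̄) = (-12.0000) + (2.0000) + (-8.0000) + (-56.0000) + (28.0000) = -46.0000
Denominator Σ(z_t−z̄)² = 170.0000
r_1 = -46.0000 / 170.0000 = -0.271

-0.271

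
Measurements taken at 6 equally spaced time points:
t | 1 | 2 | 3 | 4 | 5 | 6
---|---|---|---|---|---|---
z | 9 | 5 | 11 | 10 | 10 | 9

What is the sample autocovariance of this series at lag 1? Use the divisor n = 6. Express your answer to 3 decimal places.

Mean z̄ = (9 + 5 + 11 + 10 + 10 + 9)/6 = 9.0000
Deviations: 0.0000, -4.0000, 2.0000, 1.0000, 1.0000, 0.0000
Σ_{t=1}^{5}(z_t−z̄)(z_{t+1}−z̄) = -5.0000
γ_1 = -5.0000 / 6 = -0.833

-0.833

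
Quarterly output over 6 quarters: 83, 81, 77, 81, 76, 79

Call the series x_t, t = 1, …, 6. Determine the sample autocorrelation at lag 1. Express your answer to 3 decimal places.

Mean x̄ = (83 + 81 + 77 + 81 + 76 + 79)/6 = 79.5000
Deviations from mean: 3.5000, 1.5000, -2.5000, 1.5000, -3.5000, -0.5000
Σ(x_t−x̄)(x_{t+1}−x̄) = (5.2500) + (-3.7500) + (-3.7500) + (-5.2500) + (1.7500) = -5.7500
Denominator Σ(x_t−x̄)² = 35.5000
r_1 = -5.7500 / 35.5000 = -0.162

-0.162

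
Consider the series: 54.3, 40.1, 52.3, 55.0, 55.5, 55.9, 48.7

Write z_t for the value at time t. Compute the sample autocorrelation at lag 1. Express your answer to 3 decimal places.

-0.099

Mean z̄ = (54.3 + 40.1 + 52.3 + 55.0 + 55.5 + 55.9 + 48.7)/7 = 51.6857
Deviations from mean: 2.6143, -11.5857, 0.6143, 3.3143, 3.8143, 4.2143, -2.9857
Numerator Σ_{t=1}^{6}(z_t−z̄)(z_{t+1}−z̄) = -19.2359
Denominator Σ(z_t−z̄)² = 193.6486
r_1 = -19.2359 / 193.6486 = -0.099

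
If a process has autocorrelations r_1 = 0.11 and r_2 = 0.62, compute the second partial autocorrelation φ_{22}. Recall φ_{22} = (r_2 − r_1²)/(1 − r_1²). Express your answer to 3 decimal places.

0.615

φ_{22} = (r_2 − r_1²) / (1 − r_1²)
r_1² = (0.11)² = 0.0121
Numerator = 0.62 − 0.0121 = 0.6079; denominator = 1 − 0.0121 = 0.9879
φ_{22} = 0.6079 / 0.9879 = 0.615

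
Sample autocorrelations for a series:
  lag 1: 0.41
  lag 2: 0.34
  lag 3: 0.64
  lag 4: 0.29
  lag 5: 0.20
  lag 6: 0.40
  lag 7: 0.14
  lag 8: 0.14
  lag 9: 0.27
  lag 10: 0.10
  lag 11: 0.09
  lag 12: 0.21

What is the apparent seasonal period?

The largest autocorrelation is r_3 = 0.64; the remaining lags stay at or below 0.41. The elevated value at lag 1 (0.41), dropping to 0.34 at lag 2, reflects decaying short-term dependence rather than seasonality.
The dominant spike at lag 3 indicates a seasonal period of 3.

3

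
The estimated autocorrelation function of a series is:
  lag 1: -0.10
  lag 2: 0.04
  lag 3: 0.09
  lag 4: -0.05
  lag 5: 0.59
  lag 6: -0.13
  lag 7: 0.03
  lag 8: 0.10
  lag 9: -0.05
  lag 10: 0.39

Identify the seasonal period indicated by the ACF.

The largest autocorrelation is r_5 = 0.59, with a weaker echo at lag 10 (0.39); the remaining lags stay at or below 0.10.
The dominant spike at lag 5 indicates a seasonal period of 5.

5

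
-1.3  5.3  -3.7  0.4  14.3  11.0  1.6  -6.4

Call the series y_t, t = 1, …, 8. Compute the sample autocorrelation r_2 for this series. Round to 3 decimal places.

-0.453

Mean ȳ = (-1.3 + 5.3 − 3.7 + 0.4 + 14.3 + 11.0 + 1.6 − 6.4)/8 = 2.6500
Σ(y_t−ȳ)(y_{t+2}−ȳ) = (25.0825) + (-5.9625) + (-73.9775) + (-18.7875) + (-12.2325) + (-75.5675) = -161.4450
Denominator Σ(y_t−ȳ)² = 356.4600
r_2 = -161.4450 / 356.4600 = -0.453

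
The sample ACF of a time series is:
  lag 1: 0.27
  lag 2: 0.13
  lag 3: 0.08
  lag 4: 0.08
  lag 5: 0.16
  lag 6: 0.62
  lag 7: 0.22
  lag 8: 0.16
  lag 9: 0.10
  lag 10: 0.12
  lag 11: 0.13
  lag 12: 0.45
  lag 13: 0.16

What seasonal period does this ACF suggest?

The largest autocorrelation is r_6 = 0.62, with a weaker echo at lag 12 (0.45); the remaining lags stay at or below 0.27. The elevated value at lag 1 (0.27), dropping to 0.13 at lag 2, reflects decaying short-term dependence rather than seasonality.
The dominant spike at lag 6 indicates a seasonal period of 6.

6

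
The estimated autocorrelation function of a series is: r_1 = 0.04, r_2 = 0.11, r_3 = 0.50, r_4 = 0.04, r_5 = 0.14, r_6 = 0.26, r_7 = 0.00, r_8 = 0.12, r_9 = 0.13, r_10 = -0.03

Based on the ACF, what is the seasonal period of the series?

3

The largest autocorrelation is r_3 = 0.50, with a weaker echo at lag 6 (0.26); the remaining lags stay at or below 0.14.
The dominant spike at lag 3 indicates a seasonal period of 3.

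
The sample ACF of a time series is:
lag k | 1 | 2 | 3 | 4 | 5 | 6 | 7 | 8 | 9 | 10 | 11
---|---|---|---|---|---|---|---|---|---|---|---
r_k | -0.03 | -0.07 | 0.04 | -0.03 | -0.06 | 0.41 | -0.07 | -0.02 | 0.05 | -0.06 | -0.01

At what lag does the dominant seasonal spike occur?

6

The largest autocorrelation is r_6 = 0.41; the remaining lags stay at or below 0.05.
The dominant spike at lag 6 indicates a seasonal period of 6.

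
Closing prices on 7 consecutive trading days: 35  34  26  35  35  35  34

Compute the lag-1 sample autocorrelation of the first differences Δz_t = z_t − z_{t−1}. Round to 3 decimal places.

First differences Δz: -1, -8, 9, 0, 0, -1
Mean of differences = -0.1667
Numerator Σ(Δz_t−Δz̄)(Δz_{t+1}−Δz̄) = -63.8611
Denominator Σ(Δz_t−Δz̄)² = 146.8333
r_1(Δz) = -63.8611 / 146.8333 = -0.435

-0.435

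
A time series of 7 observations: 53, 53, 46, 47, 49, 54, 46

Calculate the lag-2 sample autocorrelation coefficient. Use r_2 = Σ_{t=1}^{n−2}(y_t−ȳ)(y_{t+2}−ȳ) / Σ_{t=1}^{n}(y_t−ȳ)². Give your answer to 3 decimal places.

Mean ȳ = (53 + 53 + 46 + 47 + 49 + 54 + 46)/7 = 49.7143
Deviations from mean: 3.2857, 3.2857, -3.7143, -2.7143, -0.7143, 4.2857, -3.7143
Numerator Σ_{t=1}^{5}(y_t−ȳ)(y_{t+2}−ȳ) = -27.4490
Denominator Σ(y_t−ȳ)² = 75.4286
r_2 = -27.4490 / 75.4286 = -0.364

-0.364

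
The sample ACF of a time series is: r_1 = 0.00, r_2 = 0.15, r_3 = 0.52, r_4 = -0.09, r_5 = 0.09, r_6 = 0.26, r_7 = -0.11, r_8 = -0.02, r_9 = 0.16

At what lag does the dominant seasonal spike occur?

The largest autocorrelation is r_3 = 0.52, with weaker echoes at lags 6 (0.26) and 9 (0.16); the remaining lags stay at or below 0.15.
The dominant spike at lag 3 indicates a seasonal period of 3.

3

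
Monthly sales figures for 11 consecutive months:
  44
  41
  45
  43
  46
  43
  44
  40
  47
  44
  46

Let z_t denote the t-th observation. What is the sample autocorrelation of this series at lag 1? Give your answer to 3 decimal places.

Mean z̄ = (44 + 41 + 45 + 43 + 46 + 43 + 44 + 40 + 47 + 44 + 46)/11 = 43.9091
Numerator Σ_{t=1}^{10}(z_t−z̄)(z_{t+1}−z̄) = -20.2810
Denominator Σ(z_t−z̄)² = 44.9091
r_1 = -20.2810 / 44.9091 = -0.452

-0.452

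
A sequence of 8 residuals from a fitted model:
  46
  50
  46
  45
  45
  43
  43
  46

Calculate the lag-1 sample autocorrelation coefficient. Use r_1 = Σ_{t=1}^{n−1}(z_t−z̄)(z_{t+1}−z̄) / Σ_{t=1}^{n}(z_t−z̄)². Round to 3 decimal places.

Mean z̄ = (46 + 50 + 46 + 45 + 45 + 43 + 43 + 46)/8 = 45.5000
Numerator Σ_{t=1}^{7}(z_t−z̄)(z_{t+1}−z̄) = 10.7500
Denominator Σ(z_t−z̄)² = 34.0000
r_1 = 10.7500 / 34.0000 = 0.316

0.316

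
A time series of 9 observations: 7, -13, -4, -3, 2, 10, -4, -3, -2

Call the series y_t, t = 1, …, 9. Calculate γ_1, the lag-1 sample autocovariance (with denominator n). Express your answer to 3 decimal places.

-5.878

Mean ȳ = (7 − 13 − 4 − 3 + 2 + 10 − 4 − 3 − 2)/9 = -1.1111
Σ_{t=1}^{8}(y_t−ȳ)(y_{t+1}−ȳ) = -52.9012
γ_1 = -52.9012 / 9 = -5.878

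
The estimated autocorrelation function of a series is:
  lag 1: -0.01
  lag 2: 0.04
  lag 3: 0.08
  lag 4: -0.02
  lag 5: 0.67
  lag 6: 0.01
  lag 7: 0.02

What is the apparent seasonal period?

5

The largest autocorrelation is r_5 = 0.67; the remaining lags stay at or below 0.08.
The dominant spike at lag 5 indicates a seasonal period of 5.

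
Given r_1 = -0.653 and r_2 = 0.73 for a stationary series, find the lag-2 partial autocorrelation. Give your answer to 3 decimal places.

0.529

φ_{22} = (r_2 − r_1²) / (1 − r_1²)
r_1² = (-0.653)² = 0.426409
Numerator = 0.73 − 0.4264 = 0.3036; denominator = 1 − 0.4264 = 0.5736
φ_{22} = 0.3036 / 0.5736 = 0.529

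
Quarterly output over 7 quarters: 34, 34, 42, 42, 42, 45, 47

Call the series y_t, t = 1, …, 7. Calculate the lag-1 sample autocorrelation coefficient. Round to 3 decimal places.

0.471

Mean ȳ = (34 + 34 + 42 + 42 + 42 + 45 + 47)/7 = 40.8571
Deviations from mean: -6.8571, -6.8571, 1.1429, 1.1429, 1.1429, 4.1429, 6.1429
Numerator Σ_{t=1}^{6}(y_t−ȳ)(y_{t+1}−ȳ) = 71.9796
Denominator Σ(y_t−ȳ)² = 152.8571
r_1 = 71.9796 / 152.8571 = 0.471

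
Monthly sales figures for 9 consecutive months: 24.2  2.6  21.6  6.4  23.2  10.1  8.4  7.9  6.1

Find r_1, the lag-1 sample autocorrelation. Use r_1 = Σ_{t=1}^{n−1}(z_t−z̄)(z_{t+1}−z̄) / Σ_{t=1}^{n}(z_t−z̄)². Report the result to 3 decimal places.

-0.534

Mean z̄ = (24.2 + 2.6 + 21.6 + 6.4 + 23.2 + 10.1 + 8.4 + 7.9 + 6.1)/9 = 12.2778
Numerator Σ_{t=1}^{8}(z_t−z̄)(z_{t+1}−z̄) = -295.9116
Denominator Σ(z_t−z̄)² = 553.6556
r_1 = -295.9116 / 553.6556 = -0.534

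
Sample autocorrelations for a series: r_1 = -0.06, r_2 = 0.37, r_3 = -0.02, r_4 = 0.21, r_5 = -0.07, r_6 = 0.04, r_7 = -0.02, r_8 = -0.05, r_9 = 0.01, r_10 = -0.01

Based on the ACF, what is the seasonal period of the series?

The largest autocorrelation is r_2 = 0.37, with a weaker echo at lag 4 (0.21); the remaining lags stay at or below 0.04.
The dominant spike at lag 2 indicates a seasonal period of 2.

2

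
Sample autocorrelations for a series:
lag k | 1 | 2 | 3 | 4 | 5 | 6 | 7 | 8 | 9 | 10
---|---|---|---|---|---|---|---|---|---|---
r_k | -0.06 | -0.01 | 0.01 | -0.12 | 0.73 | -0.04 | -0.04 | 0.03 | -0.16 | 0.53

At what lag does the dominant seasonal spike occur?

The largest autocorrelation is r_5 = 0.73, with a weaker echo at lag 10 (0.53); the remaining lags stay at or below 0.03.
The dominant spike at lag 5 indicates a seasonal period of 5.

5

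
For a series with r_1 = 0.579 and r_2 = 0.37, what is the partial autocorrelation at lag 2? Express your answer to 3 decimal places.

0.052

φ_{22} = (r_2 − r_1²) / (1 − r_1²)
r_1² = (0.579)² = 0.335241
Numerator = 0.37 − 0.3352 = 0.0348; denominator = 1 − 0.3352 = 0.6648
φ_{22} = 0.0348 / 0.6648 = 0.052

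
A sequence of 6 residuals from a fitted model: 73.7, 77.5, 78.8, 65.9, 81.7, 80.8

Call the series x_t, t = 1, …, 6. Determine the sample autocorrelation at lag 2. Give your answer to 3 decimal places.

-0.300

Mean x̄ = (73.7 + 77.5 + 78.8 + 65.9 + 81.7 + 80.8)/6 = 76.4000
Numerator Σ_{t=1}^{4}(x_t−x̄)(x_{t+2}−x̄) = -51.5100
Denominator Σ(x_t−x̄)² = 171.9600
r_2 = -51.5100 / 171.9600 = -0.300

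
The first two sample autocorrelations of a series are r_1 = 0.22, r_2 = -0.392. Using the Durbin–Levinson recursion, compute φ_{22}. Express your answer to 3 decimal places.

φ_{22} = (r_2 − r_1²) / (1 − r_1²)
r_1² = (0.22)² = 0.0484
Numerator = -0.392 − 0.0484 = -0.4404; denominator = 1 − 0.0484 = 0.9516
φ_{22} = -0.4404 / 0.9516 = -0.463

-0.463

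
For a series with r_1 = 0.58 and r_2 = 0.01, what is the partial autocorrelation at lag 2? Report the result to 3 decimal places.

φ_{22} = (r_2 − r_1²) / (1 − r_1²)
r_1² = (0.58)² = 0.3364
Numerator = 0.01 − 0.3364 = -0.3264; denominator = 1 − 0.3364 = 0.6636
φ_{22} = -0.3264 / 0.6636 = -0.492

-0.492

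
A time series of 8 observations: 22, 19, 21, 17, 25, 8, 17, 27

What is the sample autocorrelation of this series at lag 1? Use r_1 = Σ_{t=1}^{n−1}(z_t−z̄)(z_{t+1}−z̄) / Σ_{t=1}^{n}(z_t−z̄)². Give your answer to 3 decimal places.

Mean z̄ = (22 + 19 + 21 + 17 + 25 + 8 + 17 + 27)/8 = 19.5000
Σ(z_t−z̄)(z_{t+1}−z̄) = (-1.2500) + (-0.7500) + (-3.7500) + (-13.7500) + (-63.2500) + (28.7500) + (-18.7500) = -72.7500
Denominator Σ(z_t−z̄)² = 240.0000
r_1 = -72.7500 / 240.0000 = -0.303

-0.303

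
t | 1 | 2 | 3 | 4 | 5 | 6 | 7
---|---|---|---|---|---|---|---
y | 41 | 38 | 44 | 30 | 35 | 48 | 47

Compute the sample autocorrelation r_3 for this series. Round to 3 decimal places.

Mean ȳ = (41 + 38 + 44 + 30 + 35 + 48 + 47)/7 = 40.4286
Deviations from mean: 0.5714, -2.4286, 3.5714, -10.4286, -5.4286, 7.5714, 6.5714
Σ(y_t−ȳ)(y_{t+3}−ȳ) = (-5.9592) + (13.1837) + (27.0408) + (-68.5306) = -34.2653
Denominator Σ(y_t−ȳ)² = 257.7143
r_3 = -34.2653 / 257.7143 = -0.133

-0.133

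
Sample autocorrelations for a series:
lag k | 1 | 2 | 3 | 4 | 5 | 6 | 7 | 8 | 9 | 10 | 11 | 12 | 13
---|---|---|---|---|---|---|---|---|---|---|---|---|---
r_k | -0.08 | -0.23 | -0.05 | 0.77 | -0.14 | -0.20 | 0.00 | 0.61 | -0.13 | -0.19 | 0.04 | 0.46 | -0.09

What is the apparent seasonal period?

The largest autocorrelation is r_4 = 0.77, with weaker echoes at lags 8 (0.61) and 12 (0.46); the remaining lags stay at or below 0.04.
The dominant spike at lag 4 indicates a seasonal period of 4.

4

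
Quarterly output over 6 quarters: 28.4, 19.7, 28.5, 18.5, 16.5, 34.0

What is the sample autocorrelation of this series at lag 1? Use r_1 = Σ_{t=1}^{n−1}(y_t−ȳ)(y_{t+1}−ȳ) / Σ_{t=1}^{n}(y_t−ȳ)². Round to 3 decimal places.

-0.383

Mean ȳ = (28.4 + 19.7 + 28.5 + 18.5 + 16.5 + 34.0)/6 = 24.2667
Deviations from mean: 4.1333, -4.5667, 4.2333, -5.7667, -7.7667, 9.7333
Σ(y_t−ȳ)(y_{t+1}−ȳ) = (-18.8756) + (-19.3322) + (-24.4122) + (44.7878) + (-75.5956) = -93.4278
Denominator Σ(y_t−ȳ)² = 244.1733
r_1 = -93.4278 / 244.1733 = -0.383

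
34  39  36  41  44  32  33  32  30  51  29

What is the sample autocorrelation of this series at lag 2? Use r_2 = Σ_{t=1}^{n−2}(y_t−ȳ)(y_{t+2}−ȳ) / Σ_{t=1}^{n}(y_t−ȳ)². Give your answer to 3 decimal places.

Mean ȳ = (34 + 39 + 36 + 41 + 44 + 32 + 33 + 32 + 30 + 51 + 29)/11 = 36.4545
Numerator Σ_{t=1}^{9}(y_t−ȳ)(y_{t+2}−ȳ) = -11.5950
Denominator Σ(y_t−ȳ)² = 450.7273
r_2 = -11.5950 / 450.7273 = -0.026

-0.026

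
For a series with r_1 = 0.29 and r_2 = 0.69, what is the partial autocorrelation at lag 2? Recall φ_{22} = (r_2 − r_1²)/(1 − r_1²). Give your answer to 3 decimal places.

φ_{22} = (r_2 − r_1²) / (1 − r_1²)
r_1² = (0.29)² = 0.0841
Numerator = 0.69 − 0.0841 = 0.6059; denominator = 1 − 0.0841 = 0.9159
φ_{22} = 0.6059 / 0.9159 = 0.662

0.662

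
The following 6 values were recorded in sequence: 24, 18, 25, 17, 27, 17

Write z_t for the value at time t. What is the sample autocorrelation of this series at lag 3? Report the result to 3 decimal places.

Mean z̄ = (24 + 18 + 25 + 17 + 27 + 17)/6 = 21.3333
Deviations from mean: 2.6667, -3.3333, 3.6667, -4.3333, 5.6667, -4.3333
Σ(z_t−z̄)(z_{t+3}−z̄) = (-11.5556) + (-18.8889) + (-15.8889) = -46.3333
Denominator Σ(z_t−z̄)² = 101.3333
r_3 = -46.3333 / 101.3333 = -0.457

-0.457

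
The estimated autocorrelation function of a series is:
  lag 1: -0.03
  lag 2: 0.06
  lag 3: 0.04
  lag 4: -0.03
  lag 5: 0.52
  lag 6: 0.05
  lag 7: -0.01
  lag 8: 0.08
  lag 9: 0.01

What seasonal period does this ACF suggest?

The largest autocorrelation is r_5 = 0.52; the remaining lags stay at or below 0.08.
The dominant spike at lag 5 indicates a seasonal period of 5.

5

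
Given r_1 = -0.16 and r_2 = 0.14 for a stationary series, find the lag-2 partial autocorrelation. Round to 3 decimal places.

φ_{22} = (r_2 − r_1²) / (1 − r_1²)
r_1² = (-0.16)² = 0.0256
Numerator = 0.14 − 0.0256 = 0.1144; denominator = 1 − 0.0256 = 0.9744
φ_{22} = 0.1144 / 0.9744 = 0.117

0.117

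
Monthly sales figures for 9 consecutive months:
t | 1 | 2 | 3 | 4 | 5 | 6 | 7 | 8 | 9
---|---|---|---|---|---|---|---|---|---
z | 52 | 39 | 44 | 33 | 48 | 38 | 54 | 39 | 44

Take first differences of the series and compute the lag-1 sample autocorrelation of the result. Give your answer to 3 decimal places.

-0.801

First differences Δz: -13, 5, -11, 15, -10, 16, -15, 5
Mean of differences = -1.0000
Numerator Σ(Δz_t−Δz̄)(Δz_{t+1}−Δz̄) = -911.0000
Denominator Σ(Δz_t−Δz̄)² = 1138.0000
r_1(Δz) = -911.0000 / 1138.0000 = -0.801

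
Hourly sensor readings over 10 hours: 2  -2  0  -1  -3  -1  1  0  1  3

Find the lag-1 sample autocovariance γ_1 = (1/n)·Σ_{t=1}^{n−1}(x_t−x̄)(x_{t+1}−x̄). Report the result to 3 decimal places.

Mean x̄ = (2 − 2 + 0 − 1 − 3 − 1 + 1 + 0 + 1 + 3)/10 = 0.0000
Σ_{t=1}^{9}(x_t−x̄)(x_{t+1}−x̄) = 4.0000
γ_1 = 4.0000 / 10 = 0.400

0.400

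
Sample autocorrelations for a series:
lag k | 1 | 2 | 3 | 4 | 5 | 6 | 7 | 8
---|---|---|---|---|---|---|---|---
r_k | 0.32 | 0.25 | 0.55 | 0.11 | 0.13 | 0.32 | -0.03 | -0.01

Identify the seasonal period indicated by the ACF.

The largest autocorrelation is r_3 = 0.55; the remaining lags stay at or below 0.32. The elevated value at lag 1 (0.32), dropping to 0.25 at lag 2, reflects decaying short-term dependence rather than seasonality.
The dominant spike at lag 3 indicates a seasonal period of 3.

3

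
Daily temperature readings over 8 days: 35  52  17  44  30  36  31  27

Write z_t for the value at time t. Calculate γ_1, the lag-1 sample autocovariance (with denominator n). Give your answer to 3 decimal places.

-61.375

Mean z̄ = (35 + 52 + 17 + 44 + 30 + 36 + 31 + 27)/8 = 34.0000
Deviations: 1.0000, 18.0000, -17.0000, 10.0000, -4.0000, 2.0000, -3.0000, -7.0000
Σ_{t=1}^{7}(z_t−z̄)(z_{t+1}−z̄) = -491.0000
γ_1 = -491.0000 / 8 = -61.375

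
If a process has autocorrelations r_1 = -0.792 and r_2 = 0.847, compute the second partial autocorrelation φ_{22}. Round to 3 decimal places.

φ_{22} = (r_2 − r_1²) / (1 − r_1²)
r_1² = (-0.792)² = 0.627264
Numerator = 0.847 − 0.6273 = 0.2197; denominator = 1 − 0.6273 = 0.3727
φ_{22} = 0.2197 / 0.3727 = 0.590

0.590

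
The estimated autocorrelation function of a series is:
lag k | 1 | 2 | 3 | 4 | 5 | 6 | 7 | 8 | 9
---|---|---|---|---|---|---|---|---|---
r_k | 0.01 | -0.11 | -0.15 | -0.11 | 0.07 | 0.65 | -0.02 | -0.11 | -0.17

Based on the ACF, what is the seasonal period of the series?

The largest autocorrelation is r_6 = 0.65; the remaining lags stay at or below 0.07.
The dominant spike at lag 6 indicates a seasonal period of 6.

6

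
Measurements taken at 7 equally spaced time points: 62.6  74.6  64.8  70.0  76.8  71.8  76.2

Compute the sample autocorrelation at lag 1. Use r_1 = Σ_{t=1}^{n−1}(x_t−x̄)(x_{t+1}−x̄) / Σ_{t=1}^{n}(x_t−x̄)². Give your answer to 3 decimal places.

-0.235

Mean x̄ = (62.6 + 74.6 + 64.8 + 70.0 + 76.8 + 71.8 + 76.2)/7 = 70.9714
Σ(x_t−x̄)(x_{t+1}−x̄) = (-30.3763) + (-22.3935) + (5.9951) + (-5.6620) + (4.8294) + (4.3322) = -43.2751
Denominator Σ(x_t−x̄)² = 184.2743
r_1 = -43.2751 / 184.2743 = -0.235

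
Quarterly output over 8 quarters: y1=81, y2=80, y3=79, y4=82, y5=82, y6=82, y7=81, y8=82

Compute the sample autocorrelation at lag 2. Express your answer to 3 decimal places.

-0.130

Mean ȳ = (81 + 80 + 79 + 82 + 82 + 82 + 81 + 82)/8 = 81.1250
Σ(y_t−ȳ)(y_{t+2}−ȳ) = (0.2656) + (-0.9844) + (-1.8594) + (0.7656) + (-0.1094) + (0.7656) = -1.1563
Denominator Σ(y_t−ȳ)² = 8.8750
r_2 = -1.1563 / 8.8750 = -0.130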